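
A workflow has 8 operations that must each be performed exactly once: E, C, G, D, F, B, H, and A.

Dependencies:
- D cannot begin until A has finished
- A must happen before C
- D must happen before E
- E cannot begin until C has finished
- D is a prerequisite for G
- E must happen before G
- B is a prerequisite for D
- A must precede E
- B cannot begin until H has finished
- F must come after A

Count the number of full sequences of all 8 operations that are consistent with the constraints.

56

2 operations have no prerequisites (H, A), so any of them could come first.
Counting all ways to extend the partial order to a total order gives 56.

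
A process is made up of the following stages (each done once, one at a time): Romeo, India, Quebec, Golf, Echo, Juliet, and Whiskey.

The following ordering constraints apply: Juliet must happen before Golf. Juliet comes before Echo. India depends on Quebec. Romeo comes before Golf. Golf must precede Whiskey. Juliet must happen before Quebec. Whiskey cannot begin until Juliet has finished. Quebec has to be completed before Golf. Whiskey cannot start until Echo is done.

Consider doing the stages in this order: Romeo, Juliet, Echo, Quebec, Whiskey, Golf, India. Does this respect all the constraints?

Here Golf comes after Whiskey.
But one of the constraints requires Golf before Whiskey, so this ordering violates it.

No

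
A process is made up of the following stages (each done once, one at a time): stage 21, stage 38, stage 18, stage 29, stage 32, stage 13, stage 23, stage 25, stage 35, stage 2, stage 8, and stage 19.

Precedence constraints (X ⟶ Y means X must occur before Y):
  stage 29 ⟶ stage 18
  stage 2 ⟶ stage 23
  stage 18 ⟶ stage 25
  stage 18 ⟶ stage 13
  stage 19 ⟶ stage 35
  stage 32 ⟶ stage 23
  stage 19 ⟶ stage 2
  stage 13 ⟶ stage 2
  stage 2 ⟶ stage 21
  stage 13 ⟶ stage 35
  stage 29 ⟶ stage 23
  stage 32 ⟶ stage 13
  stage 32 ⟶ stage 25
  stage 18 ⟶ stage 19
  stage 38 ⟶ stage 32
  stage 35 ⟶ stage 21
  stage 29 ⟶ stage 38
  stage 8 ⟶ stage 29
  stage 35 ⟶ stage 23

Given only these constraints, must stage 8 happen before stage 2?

Yes

Tracing the constraints gives a chain: stage 8 → stage 29 → stage 18 → stage 19 → stage 2.
So stage 8 must precede stage 2 in any valid ordering.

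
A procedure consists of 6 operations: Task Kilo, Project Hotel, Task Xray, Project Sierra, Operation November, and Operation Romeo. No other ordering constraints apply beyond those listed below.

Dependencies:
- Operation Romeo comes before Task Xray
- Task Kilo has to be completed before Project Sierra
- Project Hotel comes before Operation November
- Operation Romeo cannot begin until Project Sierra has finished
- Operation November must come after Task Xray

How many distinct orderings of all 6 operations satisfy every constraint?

5

2 operations have no prerequisites (Task Kilo, Project Hotel), so any of them could come first.
Counting all ways to extend the partial order to a total order gives 5.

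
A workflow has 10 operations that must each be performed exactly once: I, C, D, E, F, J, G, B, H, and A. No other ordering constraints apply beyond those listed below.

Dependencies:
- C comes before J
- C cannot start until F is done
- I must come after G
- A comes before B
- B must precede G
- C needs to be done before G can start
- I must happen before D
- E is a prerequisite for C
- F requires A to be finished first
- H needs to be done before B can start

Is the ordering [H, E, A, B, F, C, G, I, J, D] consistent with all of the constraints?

Yes

Every stated constraint is respected: E sits at position 2, ahead of C at position 6, and each of the other listed pairs likewise has the predecessor earlier in the sequence.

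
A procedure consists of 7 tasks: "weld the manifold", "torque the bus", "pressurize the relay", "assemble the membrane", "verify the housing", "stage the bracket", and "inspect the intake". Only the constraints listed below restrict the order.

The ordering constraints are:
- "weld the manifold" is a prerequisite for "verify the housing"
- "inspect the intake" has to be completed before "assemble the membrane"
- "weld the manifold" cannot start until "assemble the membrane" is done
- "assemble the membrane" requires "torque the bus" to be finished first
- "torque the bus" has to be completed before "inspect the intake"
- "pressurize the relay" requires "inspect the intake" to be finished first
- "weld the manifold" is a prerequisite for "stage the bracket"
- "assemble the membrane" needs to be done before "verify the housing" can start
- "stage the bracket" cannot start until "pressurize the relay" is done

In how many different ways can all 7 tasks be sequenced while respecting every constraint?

7

Only "torque the bus" has no prerequisites, so it must go first.
Systematically extending each partial ordering one task at a time and counting, there are 7 complete orderings.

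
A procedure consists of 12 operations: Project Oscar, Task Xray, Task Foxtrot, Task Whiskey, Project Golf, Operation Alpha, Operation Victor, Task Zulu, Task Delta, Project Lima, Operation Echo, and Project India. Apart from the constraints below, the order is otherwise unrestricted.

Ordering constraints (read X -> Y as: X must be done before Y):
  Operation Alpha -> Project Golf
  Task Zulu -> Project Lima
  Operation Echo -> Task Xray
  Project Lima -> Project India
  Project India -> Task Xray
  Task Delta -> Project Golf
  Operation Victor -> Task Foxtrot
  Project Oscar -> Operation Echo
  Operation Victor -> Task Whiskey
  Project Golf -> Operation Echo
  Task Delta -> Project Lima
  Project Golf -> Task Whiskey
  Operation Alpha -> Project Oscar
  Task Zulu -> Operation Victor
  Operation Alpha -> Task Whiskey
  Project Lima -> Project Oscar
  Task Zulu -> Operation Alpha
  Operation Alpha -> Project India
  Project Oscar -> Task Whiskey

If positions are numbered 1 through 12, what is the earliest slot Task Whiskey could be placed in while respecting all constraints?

Every operation that must precede Task Whiskey has to come before it. Tracing all chains that end at Task Whiskey, those operations are: Project Oscar, Project Golf, Operation Alpha, Operation Victor, Task Zulu, Task Delta, Project Lima — 7 in total.
With 7 mandatory predecessors, the earliest Task Whiskey can sit is position 7+1 = 8, and placing just those 7 first achieves it.

8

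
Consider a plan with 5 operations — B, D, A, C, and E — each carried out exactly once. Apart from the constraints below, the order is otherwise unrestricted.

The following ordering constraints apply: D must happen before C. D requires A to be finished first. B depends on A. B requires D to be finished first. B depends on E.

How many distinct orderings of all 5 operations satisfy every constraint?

The operations with no prerequisites are A, E; any of them can be placed first.
Counting all ways to extend the partial order to a total order gives 7.

7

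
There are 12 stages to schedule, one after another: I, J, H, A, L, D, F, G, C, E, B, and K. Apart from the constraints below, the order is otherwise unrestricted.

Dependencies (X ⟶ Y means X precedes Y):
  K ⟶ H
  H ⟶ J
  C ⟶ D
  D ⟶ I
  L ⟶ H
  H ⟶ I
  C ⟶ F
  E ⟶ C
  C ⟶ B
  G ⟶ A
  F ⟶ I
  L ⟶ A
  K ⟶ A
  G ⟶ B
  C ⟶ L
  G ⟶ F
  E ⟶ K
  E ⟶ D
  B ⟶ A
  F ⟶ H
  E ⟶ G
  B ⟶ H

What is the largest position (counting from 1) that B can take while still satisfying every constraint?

8

Every stage that must follow B has to come after it. Tracing all chains starting from B, those stages are: I, J, H, A — 4 in total.
With 4 mandatory successors out of 12 stages total, the latest slot for B is 12−4 = 8, and it's reachable by doing all non-successors before B.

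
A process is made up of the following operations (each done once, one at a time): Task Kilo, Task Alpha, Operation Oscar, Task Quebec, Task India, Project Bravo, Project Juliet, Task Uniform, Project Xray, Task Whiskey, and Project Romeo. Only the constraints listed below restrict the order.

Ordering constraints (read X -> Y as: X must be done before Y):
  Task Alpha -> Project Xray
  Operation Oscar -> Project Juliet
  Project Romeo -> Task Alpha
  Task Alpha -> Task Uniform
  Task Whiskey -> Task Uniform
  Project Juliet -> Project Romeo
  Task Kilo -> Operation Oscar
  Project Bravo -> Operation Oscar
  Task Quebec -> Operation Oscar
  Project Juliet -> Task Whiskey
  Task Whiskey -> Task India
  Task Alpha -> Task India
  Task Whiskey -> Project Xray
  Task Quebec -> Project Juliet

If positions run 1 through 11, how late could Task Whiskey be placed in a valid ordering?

8

Following every chain forward from Task Whiskey, the operations that must come later are Task India, Task Uniform, Project Xray — 3 of them.
So at least 3 operations follow Task Whiskey, putting Task Whiskey no later than position 8. That position is achievable by scheduling everything else first.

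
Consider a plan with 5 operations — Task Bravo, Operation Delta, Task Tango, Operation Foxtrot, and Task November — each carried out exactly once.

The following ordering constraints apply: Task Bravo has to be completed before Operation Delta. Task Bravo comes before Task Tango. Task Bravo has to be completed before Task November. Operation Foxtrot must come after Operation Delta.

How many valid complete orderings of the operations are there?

12

Task Bravo is the only operation with nothing required before it, so every ordering starts there.
Counting all ways to extend the partial order to a total order gives 12.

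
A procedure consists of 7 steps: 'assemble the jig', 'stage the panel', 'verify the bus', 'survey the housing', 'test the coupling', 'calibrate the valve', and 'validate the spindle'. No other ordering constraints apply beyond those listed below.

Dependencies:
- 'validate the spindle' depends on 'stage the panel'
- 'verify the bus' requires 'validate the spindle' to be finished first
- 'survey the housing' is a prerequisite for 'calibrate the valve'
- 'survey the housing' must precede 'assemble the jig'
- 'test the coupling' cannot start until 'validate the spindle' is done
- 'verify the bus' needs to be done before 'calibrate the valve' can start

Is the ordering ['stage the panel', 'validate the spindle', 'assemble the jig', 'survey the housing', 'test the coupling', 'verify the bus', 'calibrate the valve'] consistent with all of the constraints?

No

In the proposed order, 'assemble the jig' appears before 'survey the housing'.
That contradicts the constraint that 'survey the housing' must precede 'assemble the jig'.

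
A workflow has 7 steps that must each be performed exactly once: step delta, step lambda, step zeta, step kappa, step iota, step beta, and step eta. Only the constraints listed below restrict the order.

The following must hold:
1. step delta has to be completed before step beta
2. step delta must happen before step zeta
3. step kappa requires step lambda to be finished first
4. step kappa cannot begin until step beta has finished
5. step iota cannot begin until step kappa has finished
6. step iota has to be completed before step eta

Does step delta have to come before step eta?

There is a constraint chain step delta → step beta → step kappa → step iota → step eta.
So step delta must precede step eta in any valid ordering.

Yes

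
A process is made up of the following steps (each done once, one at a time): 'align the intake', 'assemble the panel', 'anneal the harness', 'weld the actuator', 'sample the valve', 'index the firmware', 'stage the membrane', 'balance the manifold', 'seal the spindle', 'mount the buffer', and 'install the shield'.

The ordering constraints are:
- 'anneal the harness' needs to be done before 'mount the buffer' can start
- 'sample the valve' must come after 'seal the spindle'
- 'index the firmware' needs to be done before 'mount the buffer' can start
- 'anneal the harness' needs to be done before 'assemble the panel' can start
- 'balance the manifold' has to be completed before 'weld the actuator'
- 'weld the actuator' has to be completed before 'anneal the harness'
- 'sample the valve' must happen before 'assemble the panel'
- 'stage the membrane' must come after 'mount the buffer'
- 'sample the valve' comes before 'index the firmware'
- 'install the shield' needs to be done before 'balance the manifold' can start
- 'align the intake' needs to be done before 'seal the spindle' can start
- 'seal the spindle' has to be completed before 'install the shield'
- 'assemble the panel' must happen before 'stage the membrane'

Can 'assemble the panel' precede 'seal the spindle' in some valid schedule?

Following 'seal the spindle' → 'sample the valve' → 'assemble the panel', 'seal the spindle' must precede 'assemble the panel' in every valid ordering.
So no valid ordering can have 'assemble the panel' before 'seal the spindle'.

No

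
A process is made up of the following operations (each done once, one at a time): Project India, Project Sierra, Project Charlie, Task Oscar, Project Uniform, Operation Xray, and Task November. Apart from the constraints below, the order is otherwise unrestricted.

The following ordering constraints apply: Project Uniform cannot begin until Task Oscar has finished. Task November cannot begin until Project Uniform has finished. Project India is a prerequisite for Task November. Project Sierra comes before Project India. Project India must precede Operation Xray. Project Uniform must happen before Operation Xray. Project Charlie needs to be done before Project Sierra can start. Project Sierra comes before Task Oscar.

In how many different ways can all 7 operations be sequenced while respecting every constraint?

Project Charlie is the only operation with nothing required before it, so every ordering starts there.
Counting all ways to extend the partial order to a total order gives 6.

6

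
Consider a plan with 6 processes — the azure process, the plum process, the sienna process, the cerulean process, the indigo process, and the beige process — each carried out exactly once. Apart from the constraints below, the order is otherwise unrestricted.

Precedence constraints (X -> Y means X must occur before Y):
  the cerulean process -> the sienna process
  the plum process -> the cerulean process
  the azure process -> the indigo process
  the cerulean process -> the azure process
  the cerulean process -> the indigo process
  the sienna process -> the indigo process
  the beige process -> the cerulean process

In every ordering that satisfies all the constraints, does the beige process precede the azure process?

Yes

Chaining the stated constraints: the beige process → the cerulean process → the azure process.
Hence the beige process necessarily comes before the azure process.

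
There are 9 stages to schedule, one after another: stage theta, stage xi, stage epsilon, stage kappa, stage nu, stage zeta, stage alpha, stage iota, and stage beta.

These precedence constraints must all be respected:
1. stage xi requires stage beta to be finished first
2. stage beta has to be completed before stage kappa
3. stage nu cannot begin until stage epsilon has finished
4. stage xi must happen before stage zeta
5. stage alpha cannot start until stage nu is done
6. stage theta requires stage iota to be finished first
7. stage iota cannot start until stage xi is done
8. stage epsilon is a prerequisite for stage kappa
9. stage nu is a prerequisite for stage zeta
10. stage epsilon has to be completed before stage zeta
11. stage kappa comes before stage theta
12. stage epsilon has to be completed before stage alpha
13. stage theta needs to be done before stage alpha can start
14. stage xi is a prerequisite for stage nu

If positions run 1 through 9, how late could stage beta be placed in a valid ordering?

2

The stages that are forced after stage beta, directly or by a chain of constraints, are stage theta, stage xi, stage kappa, stage nu, stage zeta, stage alpha, stage iota. That's 7 stages.
So at least 7 stages follow stage beta, putting stage beta no later than position 2. That position is achievable by scheduling everything else first.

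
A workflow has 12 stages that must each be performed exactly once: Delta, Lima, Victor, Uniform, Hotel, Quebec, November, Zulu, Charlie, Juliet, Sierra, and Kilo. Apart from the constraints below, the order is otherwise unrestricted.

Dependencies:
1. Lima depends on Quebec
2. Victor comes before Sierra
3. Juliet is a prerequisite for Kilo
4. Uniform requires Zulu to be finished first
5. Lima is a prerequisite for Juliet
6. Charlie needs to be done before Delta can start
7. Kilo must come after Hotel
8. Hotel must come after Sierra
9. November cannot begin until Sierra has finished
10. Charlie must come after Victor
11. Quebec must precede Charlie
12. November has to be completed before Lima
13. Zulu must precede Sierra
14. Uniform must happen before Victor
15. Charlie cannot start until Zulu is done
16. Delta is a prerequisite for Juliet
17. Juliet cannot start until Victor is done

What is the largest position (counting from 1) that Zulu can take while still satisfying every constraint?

2

Following every chain forward from Zulu, the stages that must come later are Delta, Lima, Victor, Uniform, Hotel, November, Charlie, Juliet, Sierra, Kilo — 10 of them.
So at least 10 stages follow Zulu, putting Zulu no later than position 2. That position is achievable by scheduling everything else first.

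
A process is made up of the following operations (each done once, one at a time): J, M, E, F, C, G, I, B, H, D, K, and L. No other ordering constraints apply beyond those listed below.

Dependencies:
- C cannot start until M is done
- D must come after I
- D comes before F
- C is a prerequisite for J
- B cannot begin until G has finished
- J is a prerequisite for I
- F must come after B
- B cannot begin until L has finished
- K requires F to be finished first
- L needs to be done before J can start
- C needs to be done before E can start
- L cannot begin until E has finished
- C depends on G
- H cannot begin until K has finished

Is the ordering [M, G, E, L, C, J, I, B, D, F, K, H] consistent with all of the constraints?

No

The sequence places E ahead of C.
But one of the constraints requires C before E, so this ordering violates it.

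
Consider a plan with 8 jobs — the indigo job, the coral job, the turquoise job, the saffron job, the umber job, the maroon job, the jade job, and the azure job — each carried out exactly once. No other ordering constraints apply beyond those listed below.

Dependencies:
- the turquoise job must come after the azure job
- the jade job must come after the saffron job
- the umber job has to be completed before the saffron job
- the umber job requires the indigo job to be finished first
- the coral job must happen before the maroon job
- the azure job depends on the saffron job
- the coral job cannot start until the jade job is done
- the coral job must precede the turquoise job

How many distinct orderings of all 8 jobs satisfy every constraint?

7

Only the indigo job has no prerequisites, so it must go first.
Counting all ways to extend the partial order to a total order gives 7.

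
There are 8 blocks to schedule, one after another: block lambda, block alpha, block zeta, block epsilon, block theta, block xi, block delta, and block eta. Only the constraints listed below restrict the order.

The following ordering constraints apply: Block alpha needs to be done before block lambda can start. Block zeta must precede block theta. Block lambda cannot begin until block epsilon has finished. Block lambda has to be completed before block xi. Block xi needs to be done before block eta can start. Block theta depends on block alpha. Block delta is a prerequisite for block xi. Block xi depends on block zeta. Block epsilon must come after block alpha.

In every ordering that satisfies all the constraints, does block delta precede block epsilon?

No

No chain of constraints connects block delta to block epsilon in either direction.
A valid ordering placing block epsilon before block delta exists, so the answer is no.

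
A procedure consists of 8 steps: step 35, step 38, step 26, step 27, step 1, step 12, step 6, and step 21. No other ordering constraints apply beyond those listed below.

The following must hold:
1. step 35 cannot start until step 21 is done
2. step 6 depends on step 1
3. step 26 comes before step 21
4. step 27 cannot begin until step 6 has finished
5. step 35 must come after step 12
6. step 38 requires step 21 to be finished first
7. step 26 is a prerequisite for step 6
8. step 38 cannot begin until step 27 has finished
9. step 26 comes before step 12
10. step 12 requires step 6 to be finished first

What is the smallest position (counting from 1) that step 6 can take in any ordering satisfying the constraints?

3

Every step that must precede step 6 has to come before it. Tracing all chains that end at step 6, those steps are: step 26, step 1 — 2 in total.
With 2 mandatory predecessors, the earliest step 6 can sit is position 2+1 = 3, and placing just those 2 first achieves it.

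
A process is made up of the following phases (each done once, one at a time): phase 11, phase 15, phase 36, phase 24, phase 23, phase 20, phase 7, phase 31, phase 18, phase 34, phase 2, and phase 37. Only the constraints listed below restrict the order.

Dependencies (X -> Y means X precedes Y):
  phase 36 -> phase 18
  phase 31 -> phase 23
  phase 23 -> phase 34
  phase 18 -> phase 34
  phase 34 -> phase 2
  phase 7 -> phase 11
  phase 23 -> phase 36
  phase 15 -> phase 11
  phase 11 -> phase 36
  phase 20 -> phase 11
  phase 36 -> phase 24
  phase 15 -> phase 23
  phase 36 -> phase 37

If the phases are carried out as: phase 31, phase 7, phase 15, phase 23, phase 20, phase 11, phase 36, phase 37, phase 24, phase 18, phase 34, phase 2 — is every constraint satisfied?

Yes

Every stated constraint is respected: phase 23 sits at position 4, ahead of phase 34 at position 11, and each of the other listed pairs likewise has the predecessor earlier in the sequence.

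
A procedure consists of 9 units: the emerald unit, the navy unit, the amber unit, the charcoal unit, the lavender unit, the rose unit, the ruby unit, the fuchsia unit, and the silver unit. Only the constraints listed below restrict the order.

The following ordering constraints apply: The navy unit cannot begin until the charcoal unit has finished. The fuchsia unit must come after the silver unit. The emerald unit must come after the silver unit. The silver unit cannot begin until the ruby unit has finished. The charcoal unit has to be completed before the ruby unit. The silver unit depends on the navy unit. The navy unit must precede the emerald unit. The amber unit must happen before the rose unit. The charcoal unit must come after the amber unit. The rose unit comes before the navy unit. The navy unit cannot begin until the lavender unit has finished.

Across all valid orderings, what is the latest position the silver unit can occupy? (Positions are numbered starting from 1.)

The units that are forced after the silver unit, directly or by a chain of constraints, are the emerald unit, the fuchsia unit. That's 2 units.
So at least 2 units follow the silver unit, putting the silver unit no later than position 7. That position is achievable by scheduling everything else first.

7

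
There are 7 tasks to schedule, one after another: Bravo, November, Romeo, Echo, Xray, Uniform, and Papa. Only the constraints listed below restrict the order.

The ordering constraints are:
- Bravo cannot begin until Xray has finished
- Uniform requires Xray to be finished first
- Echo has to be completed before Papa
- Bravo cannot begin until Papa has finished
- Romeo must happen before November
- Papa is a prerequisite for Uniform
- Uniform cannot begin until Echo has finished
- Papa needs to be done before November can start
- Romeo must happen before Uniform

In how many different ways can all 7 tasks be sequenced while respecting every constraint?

84

3 tasks have no prerequisites (Romeo, Echo, Xray), so any of them could come first.
Counting all ways to extend the partial order to a total order gives 84.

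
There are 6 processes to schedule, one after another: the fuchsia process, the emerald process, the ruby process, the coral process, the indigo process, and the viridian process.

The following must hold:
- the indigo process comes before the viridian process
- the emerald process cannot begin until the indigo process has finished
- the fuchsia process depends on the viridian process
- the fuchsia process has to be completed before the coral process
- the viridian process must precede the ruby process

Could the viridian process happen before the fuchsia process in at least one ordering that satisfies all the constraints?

The constraints force the viridian process before the fuchsia process, so yes — every valid ordering has the viridian process earlier.

Yes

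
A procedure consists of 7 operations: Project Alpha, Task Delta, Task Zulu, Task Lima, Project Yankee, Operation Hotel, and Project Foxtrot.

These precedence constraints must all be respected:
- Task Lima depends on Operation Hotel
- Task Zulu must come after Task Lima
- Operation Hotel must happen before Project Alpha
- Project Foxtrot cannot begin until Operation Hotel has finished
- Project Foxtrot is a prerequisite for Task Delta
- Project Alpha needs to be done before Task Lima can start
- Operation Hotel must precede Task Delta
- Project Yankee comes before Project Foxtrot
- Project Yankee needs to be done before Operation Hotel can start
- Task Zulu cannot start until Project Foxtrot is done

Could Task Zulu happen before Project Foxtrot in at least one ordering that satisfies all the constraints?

No

There is a dependency chain Project Foxtrot → Task Zulu, so Task Zulu always comes after Project Foxtrot.
So no valid ordering can have Task Zulu before Project Foxtrot.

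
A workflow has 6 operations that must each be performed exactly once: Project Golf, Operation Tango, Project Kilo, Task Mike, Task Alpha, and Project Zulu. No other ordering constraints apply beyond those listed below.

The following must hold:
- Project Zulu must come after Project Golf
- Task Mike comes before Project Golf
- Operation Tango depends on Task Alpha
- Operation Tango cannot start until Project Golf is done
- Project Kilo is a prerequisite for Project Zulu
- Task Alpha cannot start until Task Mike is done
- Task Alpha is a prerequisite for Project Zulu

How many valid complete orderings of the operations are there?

18

2 operations have no prerequisites (Project Kilo, Task Mike), so any of them could come first.
Enumerating by repeatedly choosing an available operation (one whose prerequisites are all placed) gives 18 distinct complete orderings.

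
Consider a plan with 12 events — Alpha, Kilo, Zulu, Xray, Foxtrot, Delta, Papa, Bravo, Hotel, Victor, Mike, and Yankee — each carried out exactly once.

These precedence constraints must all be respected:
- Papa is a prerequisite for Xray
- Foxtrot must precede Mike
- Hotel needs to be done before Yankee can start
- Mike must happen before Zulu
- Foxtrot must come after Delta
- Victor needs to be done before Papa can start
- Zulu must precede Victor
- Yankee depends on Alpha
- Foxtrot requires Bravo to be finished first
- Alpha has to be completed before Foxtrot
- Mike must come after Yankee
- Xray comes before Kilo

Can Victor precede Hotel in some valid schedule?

No

There is a dependency chain Hotel → Yankee → Mike → Zulu → Victor, so Victor always comes after Hotel.
Hence Victor can never be scheduled before Hotel.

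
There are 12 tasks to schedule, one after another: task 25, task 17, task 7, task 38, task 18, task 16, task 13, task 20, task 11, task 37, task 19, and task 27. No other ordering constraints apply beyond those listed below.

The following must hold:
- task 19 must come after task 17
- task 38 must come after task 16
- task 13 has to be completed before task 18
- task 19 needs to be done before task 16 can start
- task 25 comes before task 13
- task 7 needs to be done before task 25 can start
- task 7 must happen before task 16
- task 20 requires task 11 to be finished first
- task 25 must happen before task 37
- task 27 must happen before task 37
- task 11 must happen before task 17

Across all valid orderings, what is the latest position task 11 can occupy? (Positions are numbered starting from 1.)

7

The tasks that are forced after task 11, directly or by a chain of constraints, are task 17, task 38, task 16, task 20, task 19. That's 5 tasks.
So at least 5 tasks follow task 11, putting task 11 no later than position 7. That position is achievable by scheduling everything else first.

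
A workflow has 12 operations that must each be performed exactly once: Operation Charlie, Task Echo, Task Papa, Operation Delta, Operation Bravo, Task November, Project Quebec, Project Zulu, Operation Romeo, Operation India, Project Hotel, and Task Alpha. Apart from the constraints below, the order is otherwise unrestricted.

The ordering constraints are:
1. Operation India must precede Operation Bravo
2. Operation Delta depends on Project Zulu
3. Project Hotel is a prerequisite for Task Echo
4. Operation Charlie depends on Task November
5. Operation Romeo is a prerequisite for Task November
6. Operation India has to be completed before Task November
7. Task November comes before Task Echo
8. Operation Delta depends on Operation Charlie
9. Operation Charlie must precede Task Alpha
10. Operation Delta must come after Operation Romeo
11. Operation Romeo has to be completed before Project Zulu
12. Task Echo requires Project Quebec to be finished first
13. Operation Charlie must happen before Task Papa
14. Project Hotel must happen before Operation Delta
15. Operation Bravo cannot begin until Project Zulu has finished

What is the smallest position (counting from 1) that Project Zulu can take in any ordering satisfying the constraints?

The only operation forced before Project Zulu (directly or transitively) is Operation Romeo.
With 1 mandatory predecessor, the earliest Project Zulu can sit is position 1+1 = 2, and placing just that one first achieves it.

2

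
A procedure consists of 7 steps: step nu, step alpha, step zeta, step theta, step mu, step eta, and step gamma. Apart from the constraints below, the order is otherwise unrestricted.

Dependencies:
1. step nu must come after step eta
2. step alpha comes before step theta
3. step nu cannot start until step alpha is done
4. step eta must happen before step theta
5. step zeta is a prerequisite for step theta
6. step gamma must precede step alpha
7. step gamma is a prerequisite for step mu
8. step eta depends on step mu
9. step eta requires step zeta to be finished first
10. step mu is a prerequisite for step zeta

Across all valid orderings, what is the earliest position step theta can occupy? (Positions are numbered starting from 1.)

6

Every step that must precede step theta has to come before it. Tracing all chains that end at step theta, those steps are: step alpha, step zeta, step mu, step eta, step gamma — 5 in total.
So at minimum 5 steps come before step theta, putting step theta no earlier than position 6. That position is achievable by scheduling exactly those predecessors first.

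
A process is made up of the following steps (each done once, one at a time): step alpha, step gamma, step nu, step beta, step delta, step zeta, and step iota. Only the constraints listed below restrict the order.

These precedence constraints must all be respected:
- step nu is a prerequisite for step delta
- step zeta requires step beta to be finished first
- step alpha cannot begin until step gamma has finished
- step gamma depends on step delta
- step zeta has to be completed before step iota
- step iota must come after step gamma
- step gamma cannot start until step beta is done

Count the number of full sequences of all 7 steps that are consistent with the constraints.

The steps with no prerequisites are step nu, step beta; any of them can be placed first.
Counting all ways to extend the partial order to a total order gives 21.

21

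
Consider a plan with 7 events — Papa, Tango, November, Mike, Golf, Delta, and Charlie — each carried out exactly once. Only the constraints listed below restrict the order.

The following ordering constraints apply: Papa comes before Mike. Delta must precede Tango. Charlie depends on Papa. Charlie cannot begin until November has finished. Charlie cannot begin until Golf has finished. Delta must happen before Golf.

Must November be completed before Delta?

No

Nothing in the constraints links November and Delta; they are unordered relative to each other.
So November can come before Delta or after — it is not forced.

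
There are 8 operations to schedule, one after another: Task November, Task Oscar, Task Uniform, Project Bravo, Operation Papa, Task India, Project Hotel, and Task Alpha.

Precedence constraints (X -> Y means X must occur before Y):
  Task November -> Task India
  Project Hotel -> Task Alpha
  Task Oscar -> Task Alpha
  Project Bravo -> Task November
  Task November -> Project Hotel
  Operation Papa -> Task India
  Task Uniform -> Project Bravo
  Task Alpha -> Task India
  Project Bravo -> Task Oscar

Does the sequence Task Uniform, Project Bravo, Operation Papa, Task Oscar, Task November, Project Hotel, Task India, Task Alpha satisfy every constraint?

No

Here Task Alpha comes after Task India.
Since Task Alpha is required before Task India, the ordering is invalid.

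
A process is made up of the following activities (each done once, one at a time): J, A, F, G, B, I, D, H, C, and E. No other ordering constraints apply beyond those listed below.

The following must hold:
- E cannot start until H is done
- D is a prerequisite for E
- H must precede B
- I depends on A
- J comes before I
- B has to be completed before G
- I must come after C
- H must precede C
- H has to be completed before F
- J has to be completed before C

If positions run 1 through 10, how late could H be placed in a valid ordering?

4

The activities that are forced after H, directly or by a chain of constraints, are F, G, B, I, C, E. That's 6 activities.
With 6 mandatory successors out of 10 activities total, the latest slot for H is 10−6 = 4, and it's reachable by doing all non-successors before H.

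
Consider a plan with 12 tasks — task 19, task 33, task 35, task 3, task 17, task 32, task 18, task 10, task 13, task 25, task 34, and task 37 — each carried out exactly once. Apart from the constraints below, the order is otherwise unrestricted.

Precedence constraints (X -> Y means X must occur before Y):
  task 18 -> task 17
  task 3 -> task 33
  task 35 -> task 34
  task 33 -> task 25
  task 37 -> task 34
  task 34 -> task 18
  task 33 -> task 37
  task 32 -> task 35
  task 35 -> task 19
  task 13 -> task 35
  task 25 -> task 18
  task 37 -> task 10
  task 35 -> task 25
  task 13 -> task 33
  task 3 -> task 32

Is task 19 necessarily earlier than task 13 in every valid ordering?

There is a chain task 13 → task 35 → task 19, which puts task 13 before task 19.
So task 19 never precedes task 13.

No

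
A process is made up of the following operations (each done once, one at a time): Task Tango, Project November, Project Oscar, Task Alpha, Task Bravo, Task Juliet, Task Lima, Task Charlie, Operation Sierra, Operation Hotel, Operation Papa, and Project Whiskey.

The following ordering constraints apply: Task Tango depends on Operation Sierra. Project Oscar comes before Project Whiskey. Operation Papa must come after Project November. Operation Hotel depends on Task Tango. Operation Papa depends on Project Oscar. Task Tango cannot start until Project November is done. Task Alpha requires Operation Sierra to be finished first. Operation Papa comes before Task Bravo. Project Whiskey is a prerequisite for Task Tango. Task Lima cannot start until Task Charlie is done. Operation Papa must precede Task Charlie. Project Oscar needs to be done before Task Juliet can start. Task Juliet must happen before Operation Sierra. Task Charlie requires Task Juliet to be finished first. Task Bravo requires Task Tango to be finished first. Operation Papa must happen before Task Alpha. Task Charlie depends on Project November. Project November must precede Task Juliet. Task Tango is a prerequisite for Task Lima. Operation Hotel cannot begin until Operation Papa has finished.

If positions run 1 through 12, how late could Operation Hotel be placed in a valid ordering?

12

Nothing depends on Operation Hotel, so it can be the final operation, position 12.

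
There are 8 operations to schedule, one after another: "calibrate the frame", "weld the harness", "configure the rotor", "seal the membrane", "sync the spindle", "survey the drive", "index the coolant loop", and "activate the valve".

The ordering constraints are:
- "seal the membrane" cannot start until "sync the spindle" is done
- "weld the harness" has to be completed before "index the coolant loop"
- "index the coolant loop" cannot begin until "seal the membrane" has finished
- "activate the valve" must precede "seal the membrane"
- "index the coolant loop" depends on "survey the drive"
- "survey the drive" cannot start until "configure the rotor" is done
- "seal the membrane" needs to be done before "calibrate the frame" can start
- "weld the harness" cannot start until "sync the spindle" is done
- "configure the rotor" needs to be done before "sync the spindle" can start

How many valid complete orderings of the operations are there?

The operations with no prerequisites are "configure the rotor", "activate the valve"; any of them can be placed first.
Enumerating by repeatedly choosing an available operation (one whose prerequisites are all placed) gives 90 distinct complete orderings.

90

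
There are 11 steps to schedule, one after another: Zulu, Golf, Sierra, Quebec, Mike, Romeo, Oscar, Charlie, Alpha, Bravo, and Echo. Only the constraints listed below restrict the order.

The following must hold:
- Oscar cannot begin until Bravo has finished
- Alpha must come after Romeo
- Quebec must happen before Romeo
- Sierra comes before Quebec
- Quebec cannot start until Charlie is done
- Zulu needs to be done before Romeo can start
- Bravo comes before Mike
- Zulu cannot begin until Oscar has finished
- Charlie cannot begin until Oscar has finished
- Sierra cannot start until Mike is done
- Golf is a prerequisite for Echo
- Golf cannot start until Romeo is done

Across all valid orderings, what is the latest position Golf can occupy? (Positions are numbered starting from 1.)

10

The only step forced after Golf (directly or by a chain) is Echo.
With 1 mandatory successor out of 11 steps total, the latest slot for Golf is 11−1 = 10, and it's reachable by doing all non-successors before Golf.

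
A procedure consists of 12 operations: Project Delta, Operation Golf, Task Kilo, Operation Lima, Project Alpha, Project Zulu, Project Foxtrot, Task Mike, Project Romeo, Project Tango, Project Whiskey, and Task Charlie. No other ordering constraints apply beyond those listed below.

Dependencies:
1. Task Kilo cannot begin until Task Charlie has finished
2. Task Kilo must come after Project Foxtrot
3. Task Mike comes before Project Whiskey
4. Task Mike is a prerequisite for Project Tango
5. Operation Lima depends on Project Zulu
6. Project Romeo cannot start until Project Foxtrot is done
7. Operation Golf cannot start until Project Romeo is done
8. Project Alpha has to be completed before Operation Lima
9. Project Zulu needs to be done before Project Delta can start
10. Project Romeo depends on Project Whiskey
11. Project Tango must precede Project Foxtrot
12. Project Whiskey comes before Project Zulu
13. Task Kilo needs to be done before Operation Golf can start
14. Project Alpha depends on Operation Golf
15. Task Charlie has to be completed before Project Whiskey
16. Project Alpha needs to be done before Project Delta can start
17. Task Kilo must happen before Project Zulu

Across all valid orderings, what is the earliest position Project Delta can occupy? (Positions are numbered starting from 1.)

The operations that are forced before Project Delta, directly or transitively, are Operation Golf, Task Kilo, Project Alpha, Project Zulu, Project Foxtrot, Task Mike, Project Romeo, Project Tango, Project Whiskey, Task Charlie. That's 10 operations.
With 10 mandatory predecessors, the earliest Project Delta can sit is position 10+1 = 11, and placing just those 10 first achieves it.

11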